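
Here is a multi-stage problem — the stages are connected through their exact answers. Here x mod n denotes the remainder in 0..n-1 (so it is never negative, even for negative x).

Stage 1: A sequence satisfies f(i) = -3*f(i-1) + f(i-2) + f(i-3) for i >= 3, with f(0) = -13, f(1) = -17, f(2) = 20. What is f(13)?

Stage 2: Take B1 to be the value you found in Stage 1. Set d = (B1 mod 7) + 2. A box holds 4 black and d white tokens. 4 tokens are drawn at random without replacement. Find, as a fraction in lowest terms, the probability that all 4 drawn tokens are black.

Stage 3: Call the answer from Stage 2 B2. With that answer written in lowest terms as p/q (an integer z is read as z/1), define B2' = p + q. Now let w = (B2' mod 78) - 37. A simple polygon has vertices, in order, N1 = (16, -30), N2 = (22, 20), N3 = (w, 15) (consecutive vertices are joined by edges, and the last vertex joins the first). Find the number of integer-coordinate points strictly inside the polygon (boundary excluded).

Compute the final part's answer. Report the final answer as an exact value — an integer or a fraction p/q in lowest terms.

Stage 1: f(3) = -3*(20) + 1*(-17) + 1*(-13) = -90; iterating: f(3)=-90, f(4)=273, f(5)=-889, f(6)=2850, f(7)=-9166, f(8)=29459, f(9)=-94693, f(10)=304372, f(11)=-978350, f(12)=3144729, f(13)=-10108165; answer -10108165
Stage 2: B1 = -10108165; d = 5; total draws C(9,4) = 126; favorable C(4,4) = 1; P = 1/126; answer 1/126
Stage 3: B2 = 1/126; threaded value p + q = 127; w = 12; cross terms: (16*20 - 22*-30)=980, (22*15 - 12*20)=90, (12*-30 - 16*15)=-600; twice the area = |470| = 470; area = 235; boundary points = 2 + 5 + 1 = 8; strictly interior points = area - boundary/2 + 1 = 232; answer 232

232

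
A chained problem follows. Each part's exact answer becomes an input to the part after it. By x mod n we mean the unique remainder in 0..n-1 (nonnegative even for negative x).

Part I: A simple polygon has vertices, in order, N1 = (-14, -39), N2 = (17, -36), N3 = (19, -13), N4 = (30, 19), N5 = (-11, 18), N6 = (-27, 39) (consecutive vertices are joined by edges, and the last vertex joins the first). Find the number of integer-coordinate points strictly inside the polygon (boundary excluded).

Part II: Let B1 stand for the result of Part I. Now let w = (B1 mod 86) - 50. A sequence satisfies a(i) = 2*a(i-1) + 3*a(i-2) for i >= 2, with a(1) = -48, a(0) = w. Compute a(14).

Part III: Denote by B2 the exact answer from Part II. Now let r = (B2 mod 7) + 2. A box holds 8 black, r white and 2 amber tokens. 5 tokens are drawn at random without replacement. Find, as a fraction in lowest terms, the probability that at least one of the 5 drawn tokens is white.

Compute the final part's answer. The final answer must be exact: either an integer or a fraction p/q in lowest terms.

33/34

Part I: cross terms: (-14*-36 - 17*-39)=1167, (17*-13 - 19*-36)=463, (19*19 - 30*-13)=751, (30*18 - -11*19)=749, (-11*39 - -27*18)=57, (-27*-39 - -14*39)=1599; twice the area = |4786| = 4786; area = 2393; boundary points = 1 + 1 + 1 + 1 + 1 + 13 = 18; strictly interior points = area - boundary/2 + 1 = 2385; answer 2385
Part II: B1 = 2385; w = 13; a(2) = 2*(-48) + 3*(13) = -57; iterating: a(2)=-57, a(3)=-258, a(4)=-687, a(5)=-2148, a(6)=-6357, a(7)=-19158, a(8)=-57387, a(9)=-172248, a(10)=-516657, a(11)=-1550058, a(12)=-4650087, a(13)=-13950348, a(14)=-41850957; answer -41850957
Part III: B2 = -41850957; r = 8; total draws C(18,5) = 8568; complement C(10,5) = 252; favorable 8568 - 252 = 8316; P = 33/34; answer 33/34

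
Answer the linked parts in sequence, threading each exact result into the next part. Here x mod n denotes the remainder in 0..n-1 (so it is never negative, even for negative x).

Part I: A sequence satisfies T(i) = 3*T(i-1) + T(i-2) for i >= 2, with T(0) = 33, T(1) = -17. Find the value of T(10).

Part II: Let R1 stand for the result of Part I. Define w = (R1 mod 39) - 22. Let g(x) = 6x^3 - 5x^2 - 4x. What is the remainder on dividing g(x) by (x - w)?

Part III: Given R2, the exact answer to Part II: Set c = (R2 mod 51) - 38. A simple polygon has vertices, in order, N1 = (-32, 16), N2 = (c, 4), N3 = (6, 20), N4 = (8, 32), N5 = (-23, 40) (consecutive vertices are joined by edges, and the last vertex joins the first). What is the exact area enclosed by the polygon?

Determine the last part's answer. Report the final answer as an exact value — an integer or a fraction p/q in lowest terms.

Part I: T(2) = 3*(-17) + 1*(33) = -18; iterating: T(2)=-18, T(3)=-71, T(4)=-231, T(5)=-764, T(6)=-2523, T(7)=-8333, T(8)=-27522, T(9)=-90899, T(10)=-300219; answer -300219
Part II: R1 = -300219; w = -19; remainder = value at the root: 6*(-19)^3 - 5*(-19)^2 - 4*(-19)^1 = (-41154) + (-1805) + (76) = -42883; answer -42883
Part III: R2 = -42883; c = -30; cross terms: (-32*4 - -30*16)=352, (-30*20 - 6*4)=-624, (6*32 - 8*20)=32, (8*40 - -23*32)=1056, (-23*16 - -32*40)=912; twice the area = |1728| = 1728; area = 864; answer 864

864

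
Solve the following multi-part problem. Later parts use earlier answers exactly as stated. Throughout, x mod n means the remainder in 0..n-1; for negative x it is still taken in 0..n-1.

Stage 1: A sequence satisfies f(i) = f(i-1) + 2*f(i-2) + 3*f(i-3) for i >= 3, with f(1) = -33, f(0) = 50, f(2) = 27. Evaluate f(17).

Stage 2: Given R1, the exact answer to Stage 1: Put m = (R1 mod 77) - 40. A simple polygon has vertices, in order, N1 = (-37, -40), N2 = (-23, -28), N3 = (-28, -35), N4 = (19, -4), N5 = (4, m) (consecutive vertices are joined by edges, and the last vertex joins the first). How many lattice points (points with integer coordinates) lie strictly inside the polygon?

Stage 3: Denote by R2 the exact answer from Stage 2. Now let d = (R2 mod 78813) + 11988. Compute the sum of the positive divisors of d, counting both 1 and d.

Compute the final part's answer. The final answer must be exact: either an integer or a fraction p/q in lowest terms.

Stage 1: f(3) = 1*(27) + 2*(-33) + 3*(50) = 111; iterating: f(3)=111, f(4)=66, f(5)=369, f(6)=834, f(7)=1770, f(8)=4545, f(9)=10587, f(10)=24987, f(11)=59796, f(12)=141531, f(13)=336084, f(14)=798534, f(15)=1895295, f(16)=4500615, f(17)=10686807; answer 10686807
Stage 2: R1 = 10686807; m = 14; cross terms: (-37*-28 - -23*-40)=116, (-23*-35 - -28*-28)=21, (-28*-4 - 19*-35)=777, (19*14 - 4*-4)=282, (4*-40 - -37*14)=358; twice the area = |1554| = 1554; area = 777; boundary points = 2 + 1 + 1 + 3 + 1 = 8; strictly interior points = area - boundary/2 + 1 = 774; answer 774
Stage 3: R2 = 774; d = 12762; 12762 = 2 * 3^2 * 709; sigma = (1 + 2) * (1 + 3 + 9) * (1 + 709) = 3 * 13 * 710 = 27690; answer 27690

27690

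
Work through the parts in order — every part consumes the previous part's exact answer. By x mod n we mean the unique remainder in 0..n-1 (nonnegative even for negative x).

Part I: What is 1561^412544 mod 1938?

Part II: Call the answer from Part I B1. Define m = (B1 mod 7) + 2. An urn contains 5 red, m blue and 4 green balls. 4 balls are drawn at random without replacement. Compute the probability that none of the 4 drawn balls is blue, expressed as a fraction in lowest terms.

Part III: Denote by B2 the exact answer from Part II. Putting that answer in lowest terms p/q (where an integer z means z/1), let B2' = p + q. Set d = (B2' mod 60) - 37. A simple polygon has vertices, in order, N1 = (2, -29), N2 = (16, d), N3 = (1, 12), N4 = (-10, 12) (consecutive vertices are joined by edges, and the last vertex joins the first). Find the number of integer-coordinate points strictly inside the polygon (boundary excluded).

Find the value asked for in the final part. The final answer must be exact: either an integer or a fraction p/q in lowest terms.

Part I: squarings mod 1938: 1561^1=1561, 1561^2=655, 1561^4=727, 1561^8=1393, 1561^16=511, 1561^32=1429, 1561^64=1327, 1561^128=1225, 1561^256=613, 1561^512=1735, 1561^1024=511, 1561^2048=1429, 1561^4096=1327, 1561^8192=1225, 1561^16384=613, 1561^32768=1735, 1561^65536=511, 1561^131072=1429, 1561^262144=1327; 1561^412544 = 1561^128 * 1561^256 * 1561^512 * 1561^2048 * 1561^16384 * 1561^131072 * 1561^262144 = 1225 (mod 1938); answer 1225
Part II: B1 = 1225; m = 2; total draws C(11,4) = 330; favorable C(9,4) = 126; P = 21/55; answer 21/55
Part III: B2 = 21/55; threaded value p + q = 76; d = -21; cross terms: (2*-21 - 16*-29)=422, (16*12 - 1*-21)=213, (1*12 - -10*12)=132, (-10*-29 - 2*12)=266; twice the area = |1033| = 1033; area = 1033/2; boundary points = 2 + 3 + 11 + 1 = 17; strictly interior points = area - boundary/2 + 1 = 509; answer 509

509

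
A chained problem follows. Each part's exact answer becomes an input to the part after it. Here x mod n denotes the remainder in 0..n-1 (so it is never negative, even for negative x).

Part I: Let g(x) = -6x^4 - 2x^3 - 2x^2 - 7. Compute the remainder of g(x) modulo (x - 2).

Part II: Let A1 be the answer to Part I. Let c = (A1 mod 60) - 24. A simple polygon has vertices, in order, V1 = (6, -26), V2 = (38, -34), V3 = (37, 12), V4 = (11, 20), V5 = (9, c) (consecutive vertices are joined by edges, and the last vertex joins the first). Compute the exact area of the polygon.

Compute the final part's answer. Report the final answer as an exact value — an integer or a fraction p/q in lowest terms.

Part I: remainder = value at the root: -6*(2)^4 - 2*(2)^3 - 2*(2)^2 - 7 = (-96) + (-16) + (-8) + (-7) = -127; answer -127
Part II: A1 = -127; c = 29; cross terms: (6*-34 - 38*-26)=784, (38*12 - 37*-34)=1714, (37*20 - 11*12)=608, (11*29 - 9*20)=139, (9*-26 - 6*29)=-408; twice the area = |2837| = 2837; area = 2837/2; answer 2837/2

2837/2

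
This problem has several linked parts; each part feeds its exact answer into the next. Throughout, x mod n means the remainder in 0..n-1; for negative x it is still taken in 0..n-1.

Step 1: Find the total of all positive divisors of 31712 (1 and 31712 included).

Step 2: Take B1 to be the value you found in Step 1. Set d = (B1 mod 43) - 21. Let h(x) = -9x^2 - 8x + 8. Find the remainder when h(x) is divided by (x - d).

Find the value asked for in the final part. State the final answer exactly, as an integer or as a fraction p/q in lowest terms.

Step 1: 31712 = 2^5 * 991; sigma = (1 + 2 + 4 + 8 + 16 + 32) * (1 + 991) = 63 * 992 = 62496; answer 62496
Step 2: B1 = 62496; d = -4; remainder = value at the root: -9*(-4)^2 - 8*(-4)^1 + 8 = (-144) + (32) + (8) = -104; answer -104

-104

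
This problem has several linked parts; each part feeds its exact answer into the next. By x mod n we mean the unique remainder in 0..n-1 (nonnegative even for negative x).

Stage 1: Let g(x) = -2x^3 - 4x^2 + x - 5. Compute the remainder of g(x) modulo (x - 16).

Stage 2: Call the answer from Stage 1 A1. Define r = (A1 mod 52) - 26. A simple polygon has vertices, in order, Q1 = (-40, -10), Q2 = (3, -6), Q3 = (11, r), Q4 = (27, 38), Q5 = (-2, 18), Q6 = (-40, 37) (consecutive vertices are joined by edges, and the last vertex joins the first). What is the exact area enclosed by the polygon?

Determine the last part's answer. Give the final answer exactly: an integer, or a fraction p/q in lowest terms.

1621

Stage 1: remainder = value at the root: -2*(16)^3 - 4*(16)^2 + 1*(16)^1 - 5 = (-8192) + (-1024) + (16) + (-5) = -9205; answer -9205
Stage 2: A1 = -9205; r = 25; cross terms: (-40*-6 - 3*-10)=270, (3*25 - 11*-6)=141, (11*38 - 27*25)=-257, (27*18 - -2*38)=562, (-2*37 - -40*18)=646, (-40*-10 - -40*37)=1880; twice the area = |3242| = 3242; area = 1621; answer 1621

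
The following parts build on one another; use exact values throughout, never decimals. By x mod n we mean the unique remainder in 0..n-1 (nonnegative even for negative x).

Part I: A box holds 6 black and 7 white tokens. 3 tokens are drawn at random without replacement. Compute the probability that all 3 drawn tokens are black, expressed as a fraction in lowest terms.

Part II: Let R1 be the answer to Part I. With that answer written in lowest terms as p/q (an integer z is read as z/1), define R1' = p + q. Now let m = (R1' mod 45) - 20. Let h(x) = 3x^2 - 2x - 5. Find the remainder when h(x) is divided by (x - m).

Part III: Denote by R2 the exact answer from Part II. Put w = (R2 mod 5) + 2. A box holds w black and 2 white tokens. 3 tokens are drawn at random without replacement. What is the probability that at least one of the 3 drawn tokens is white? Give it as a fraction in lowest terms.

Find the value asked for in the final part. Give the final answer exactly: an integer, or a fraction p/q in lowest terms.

9/10

Part I: total draws C(13,3) = 286; favorable C(6,3) = 20; P = 10/143; answer 10/143
Part II: R1 = 10/143; threaded value p + q = 153; m = -2; remainder = value at the root: 3*(-2)^2 - 2*(-2)^1 - 5 = (12) + (4) + (-5) = 11; answer 11
Part III: R2 = 11; w = 3; total draws C(5,3) = 10; complement C(3,3) = 1; favorable 10 - 1 = 9; P = 9/10; answer 9/10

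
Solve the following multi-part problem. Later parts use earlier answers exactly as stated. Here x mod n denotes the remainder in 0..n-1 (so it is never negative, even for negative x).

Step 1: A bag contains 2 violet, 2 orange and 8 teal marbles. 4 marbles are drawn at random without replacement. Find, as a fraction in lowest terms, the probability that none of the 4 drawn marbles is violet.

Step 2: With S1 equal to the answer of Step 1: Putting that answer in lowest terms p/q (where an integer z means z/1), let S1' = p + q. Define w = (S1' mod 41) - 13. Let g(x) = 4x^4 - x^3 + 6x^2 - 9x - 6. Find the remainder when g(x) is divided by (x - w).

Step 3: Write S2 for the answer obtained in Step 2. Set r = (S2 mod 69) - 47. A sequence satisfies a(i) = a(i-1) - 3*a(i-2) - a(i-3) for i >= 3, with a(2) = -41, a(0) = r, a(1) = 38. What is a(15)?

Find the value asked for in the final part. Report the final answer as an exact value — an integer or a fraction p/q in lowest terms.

Step 1: total draws C(12,4) = 495; favorable C(10,4) = 210; P = 14/33; answer 14/33
Step 2: S1 = 14/33; threaded value p + q = 47; w = -7; remainder = value at the root: 4*(-7)^4 - 1*(-7)^3 + 6*(-7)^2 - 9*(-7)^1 - 6 = (9604) + (343) + (294) + (63) + (-6) = 10298; answer 10298
Step 3: S2 = 10298; r = -30; a(3) = 1*(-41) - 3*(38) - 1*(-30) = -125; iterating: a(3)=-125, a(4)=-40, a(5)=376, a(6)=621, a(7)=-467, a(8)=-2706, a(9)=-1926, a(10)=6659, a(11)=15143, a(12)=-2908, a(13)=-54996, a(14)=-61415, a(15)=106481; answer 106481

106481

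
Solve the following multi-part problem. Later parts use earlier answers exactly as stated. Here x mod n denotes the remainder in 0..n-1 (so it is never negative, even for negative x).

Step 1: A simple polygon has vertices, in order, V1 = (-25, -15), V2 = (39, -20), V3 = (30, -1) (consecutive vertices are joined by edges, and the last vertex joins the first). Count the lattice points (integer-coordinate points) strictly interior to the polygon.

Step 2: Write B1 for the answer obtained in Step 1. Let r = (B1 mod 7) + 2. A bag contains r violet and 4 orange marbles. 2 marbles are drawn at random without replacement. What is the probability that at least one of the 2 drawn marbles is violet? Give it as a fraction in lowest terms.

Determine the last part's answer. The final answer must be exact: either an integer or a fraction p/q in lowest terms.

Step 1: cross terms: (-25*-20 - 39*-15)=1085, (39*-1 - 30*-20)=561, (30*-15 - -25*-1)=-475; twice the area = |1171| = 1171; area = 1171/2; boundary points = 1 + 1 + 1 = 3; strictly interior points = area - boundary/2 + 1 = 585; answer 585
Step 2: B1 = 585; r = 6; total draws C(10,2) = 45; complement C(4,2) = 6; favorable 45 - 6 = 39; P = 13/15; answer 13/15

13/15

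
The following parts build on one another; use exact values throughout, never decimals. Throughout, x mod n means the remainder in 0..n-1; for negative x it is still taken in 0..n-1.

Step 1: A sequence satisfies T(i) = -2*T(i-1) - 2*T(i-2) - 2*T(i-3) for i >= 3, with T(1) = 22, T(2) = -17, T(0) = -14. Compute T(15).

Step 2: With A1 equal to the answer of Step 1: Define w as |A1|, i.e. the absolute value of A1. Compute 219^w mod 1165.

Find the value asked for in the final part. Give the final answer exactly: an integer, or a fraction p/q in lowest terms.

Step 1: T(3) = -2*(-17) - 2*(22) - 2*(-14) = 18; iterating: T(3)=18, T(4)=-46, T(5)=90, T(6)=-124, T(7)=160, T(8)=-252, T(9)=432, T(10)=-680, T(11)=1000, T(12)=-1504, T(13)=2368, T(14)=-3728, T(15)=5728; answer 5728
Step 2: A1 = 5728; w = 5728; squarings mod 1165: 219^1=219, 219^2=196, 219^4=1136, 219^8=841, 219^16=126, 219^32=731, 219^64=791, 219^128=76, 219^256=1116, 219^512=71, 219^1024=381, 219^2048=701, 219^4096=936; 219^5728 = 219^32 * 219^64 * 219^512 * 219^1024 * 219^4096 = 801 (mod 1165); answer 801

801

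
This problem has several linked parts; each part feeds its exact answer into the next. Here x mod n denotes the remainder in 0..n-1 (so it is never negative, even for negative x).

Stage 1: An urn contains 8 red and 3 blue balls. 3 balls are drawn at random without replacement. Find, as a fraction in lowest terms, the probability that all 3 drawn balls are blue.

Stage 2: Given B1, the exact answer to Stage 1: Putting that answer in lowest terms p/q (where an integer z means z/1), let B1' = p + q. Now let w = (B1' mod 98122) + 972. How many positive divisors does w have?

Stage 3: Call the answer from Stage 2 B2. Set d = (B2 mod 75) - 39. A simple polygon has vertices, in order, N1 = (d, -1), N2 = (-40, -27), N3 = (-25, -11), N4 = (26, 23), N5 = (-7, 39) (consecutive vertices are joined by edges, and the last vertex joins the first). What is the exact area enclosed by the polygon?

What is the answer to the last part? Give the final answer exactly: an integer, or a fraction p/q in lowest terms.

1464

Stage 1: total draws C(11,3) = 165; favorable C(3,3) = 1; P = 1/165; answer 1/165
Stage 2: B1 = 1/165; threaded value p + q = 166; w = 1138; 1138 = 2 * 569; number of divisors = (1+1) * (1+1) = 4; answer 4
Stage 3: B2 = 4; d = -35; cross terms: (-35*-27 - -40*-1)=905, (-40*-11 - -25*-27)=-235, (-25*23 - 26*-11)=-289, (26*39 - -7*23)=1175, (-7*-1 - -35*39)=1372; twice the area = |2928| = 2928; area = 1464; answer 1464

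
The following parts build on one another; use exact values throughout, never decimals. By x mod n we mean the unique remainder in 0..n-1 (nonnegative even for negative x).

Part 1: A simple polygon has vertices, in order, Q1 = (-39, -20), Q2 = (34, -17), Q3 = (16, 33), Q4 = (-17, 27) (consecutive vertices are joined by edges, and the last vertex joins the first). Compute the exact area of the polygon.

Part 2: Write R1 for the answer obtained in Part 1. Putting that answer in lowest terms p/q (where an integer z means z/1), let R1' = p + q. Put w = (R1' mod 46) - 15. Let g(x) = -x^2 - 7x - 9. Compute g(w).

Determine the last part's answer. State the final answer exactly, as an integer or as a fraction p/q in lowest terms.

Part 1: cross terms: (-39*-17 - 34*-20)=1343, (34*33 - 16*-17)=1394, (16*27 - -17*33)=993, (-17*-20 - -39*27)=1393; twice the area = |5123| = 5123; area = 5123/2; answer 5123/2
Part 2: R1 = 5123/2; threaded value p + q = 5125; w = 4; -1*(4)^2 - 7*(4)^1 - 9 = (-16) + (-28) + (-9) = -53; answer -53

-53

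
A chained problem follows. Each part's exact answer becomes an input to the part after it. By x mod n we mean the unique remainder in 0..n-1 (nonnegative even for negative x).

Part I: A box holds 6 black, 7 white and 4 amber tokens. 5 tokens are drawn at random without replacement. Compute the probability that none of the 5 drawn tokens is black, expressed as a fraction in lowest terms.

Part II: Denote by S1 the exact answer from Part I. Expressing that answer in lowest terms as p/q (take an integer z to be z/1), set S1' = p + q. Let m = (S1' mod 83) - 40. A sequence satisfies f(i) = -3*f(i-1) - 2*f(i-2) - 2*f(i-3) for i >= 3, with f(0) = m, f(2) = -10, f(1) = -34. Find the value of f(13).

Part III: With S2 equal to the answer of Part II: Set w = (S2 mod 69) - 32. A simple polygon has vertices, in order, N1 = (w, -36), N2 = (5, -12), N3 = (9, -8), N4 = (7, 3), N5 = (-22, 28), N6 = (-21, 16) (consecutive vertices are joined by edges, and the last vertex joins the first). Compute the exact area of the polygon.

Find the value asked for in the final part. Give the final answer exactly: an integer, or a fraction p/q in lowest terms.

1081/2

Part I: total draws C(17,5) = 6188; favorable C(11,5) = 462; P = 33/442; answer 33/442
Part II: S1 = 33/442; threaded value p + q = 475; m = 20; f(3) = -3*(-10) - 2*(-34) - 2*(20) = 58; iterating: f(3)=58, f(4)=-86, f(5)=162, f(6)=-430, f(7)=1138, f(8)=-2878, f(9)=7218, f(10)=-18174, f(11)=45842, f(12)=-115614, f(13)=291506; answer 291506
Part III: S2 = 291506; w = 18; cross terms: (18*-12 - 5*-36)=-36, (5*-8 - 9*-12)=68, (9*3 - 7*-8)=83, (7*28 - -22*3)=262, (-22*16 - -21*28)=236, (-21*-36 - 18*16)=468; twice the area = |1081| = 1081; area = 1081/2; answer 1081/2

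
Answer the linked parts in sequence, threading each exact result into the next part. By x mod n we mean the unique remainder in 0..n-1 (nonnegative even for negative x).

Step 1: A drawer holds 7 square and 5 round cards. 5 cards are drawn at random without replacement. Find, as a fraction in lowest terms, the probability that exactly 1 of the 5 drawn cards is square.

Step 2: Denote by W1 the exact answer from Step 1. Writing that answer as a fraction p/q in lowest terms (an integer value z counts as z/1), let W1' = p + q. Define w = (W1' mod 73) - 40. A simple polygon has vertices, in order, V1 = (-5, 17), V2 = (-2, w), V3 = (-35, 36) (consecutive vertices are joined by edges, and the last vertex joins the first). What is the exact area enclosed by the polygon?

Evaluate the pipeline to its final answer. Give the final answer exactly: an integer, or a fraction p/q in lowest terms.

933/2

Step 1: total draws C(12,5) = 792; favorable C(7,1)*C(5,4) = 35; P = 35/792; answer 35/792
Step 2: W1 = 35/792; threaded value p + q = 827; w = -16; cross terms: (-5*-16 - -2*17)=114, (-2*36 - -35*-16)=-632, (-35*17 - -5*36)=-415; twice the area = |-933| = 933; area = 933/2; answer 933/2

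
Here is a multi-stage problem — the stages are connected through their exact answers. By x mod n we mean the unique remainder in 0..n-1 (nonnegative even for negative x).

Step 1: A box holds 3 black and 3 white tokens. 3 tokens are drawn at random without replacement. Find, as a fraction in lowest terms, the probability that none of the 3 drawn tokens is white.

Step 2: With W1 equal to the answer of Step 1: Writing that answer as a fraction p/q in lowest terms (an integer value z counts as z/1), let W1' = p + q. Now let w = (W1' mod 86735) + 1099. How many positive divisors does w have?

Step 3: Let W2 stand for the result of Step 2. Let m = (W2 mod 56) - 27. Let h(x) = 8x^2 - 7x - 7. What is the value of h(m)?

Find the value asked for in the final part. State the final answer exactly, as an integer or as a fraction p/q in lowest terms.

86

Step 1: total draws C(6,3) = 20; favorable C(3,3) = 1; P = 1/20; answer 1/20
Step 2: W1 = 1/20; threaded value p + q = 21; w = 1120; 1120 = 2^5 * 5 * 7; number of divisors = (5+1) * (1+1) * (1+1) = 24; answer 24
Step 3: W2 = 24; m = -3; 8*(-3)^2 - 7*(-3)^1 - 7 = (72) + (21) + (-7) = 86; answer 86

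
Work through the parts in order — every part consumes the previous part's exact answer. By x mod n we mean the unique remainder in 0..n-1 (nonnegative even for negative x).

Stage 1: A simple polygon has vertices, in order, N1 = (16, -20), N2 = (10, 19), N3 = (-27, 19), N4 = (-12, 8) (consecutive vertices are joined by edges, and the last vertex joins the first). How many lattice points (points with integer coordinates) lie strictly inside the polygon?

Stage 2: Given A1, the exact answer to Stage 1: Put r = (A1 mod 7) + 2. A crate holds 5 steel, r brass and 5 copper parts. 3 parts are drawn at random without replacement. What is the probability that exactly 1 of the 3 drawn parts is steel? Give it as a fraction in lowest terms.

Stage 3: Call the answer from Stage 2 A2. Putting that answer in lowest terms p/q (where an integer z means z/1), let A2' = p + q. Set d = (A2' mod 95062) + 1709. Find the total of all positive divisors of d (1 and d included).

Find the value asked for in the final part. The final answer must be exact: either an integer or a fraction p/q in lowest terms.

3276

Stage 1: cross terms: (16*19 - 10*-20)=504, (10*19 - -27*19)=703, (-27*8 - -12*19)=12, (-12*-20 - 16*8)=112; twice the area = |1331| = 1331; area = 1331/2; boundary points = 3 + 37 + 1 + 28 = 69; strictly interior points = area - boundary/2 + 1 = 632; answer 632
Stage 2: A1 = 632; r = 4; total draws C(14,3) = 364; favorable C(5,1)*C(9,2) = 180; P = 45/91; answer 45/91
Stage 3: A2 = 45/91; threaded value p + q = 136; d = 1845; 1845 = 3^2 * 5 * 41; sigma = (1 + 3 + 9) * (1 + 5) * (1 + 41) = 13 * 6 * 42 = 3276; answer 3276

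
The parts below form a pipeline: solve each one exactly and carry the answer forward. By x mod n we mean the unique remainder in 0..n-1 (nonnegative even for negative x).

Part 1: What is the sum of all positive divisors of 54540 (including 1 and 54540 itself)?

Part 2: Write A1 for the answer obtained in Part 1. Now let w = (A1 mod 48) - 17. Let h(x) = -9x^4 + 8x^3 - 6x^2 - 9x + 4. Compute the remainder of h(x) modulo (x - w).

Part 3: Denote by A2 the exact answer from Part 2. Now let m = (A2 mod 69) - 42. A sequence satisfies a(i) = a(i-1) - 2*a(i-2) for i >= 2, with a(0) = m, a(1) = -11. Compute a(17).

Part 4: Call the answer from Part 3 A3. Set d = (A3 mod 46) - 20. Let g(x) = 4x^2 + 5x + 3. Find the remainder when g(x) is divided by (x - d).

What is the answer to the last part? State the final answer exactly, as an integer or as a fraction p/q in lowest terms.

234

Part 1: 54540 = 2^2 * 3^3 * 5 * 101; sigma = (1 + 2 + 4) * (1 + 3 + 9 + 27) * (1 + 5) * (1 + 101) = 7 * 40 * 6 * 102 = 171360; answer 171360
Part 2: A1 = 171360; w = -17; remainder = value at the root: -9*(-17)^4 + 8*(-17)^3 - 6*(-17)^2 - 9*(-17)^1 + 4 = (-751689) + (-39304) + (-1734) + (153) + (4) = -792570; answer -792570
Part 3: A2 = -792570; m = -9; a(2) = 1*(-11) - 2*(-9) = 7; iterating: a(2)=7, a(3)=29, a(4)=15, a(5)=-43, a(6)=-73, a(7)=13, a(8)=159, a(9)=133, a(10)=-185, a(11)=-451, a(12)=-81, a(13)=821, a(14)=983, a(15)=-659, a(16)=-2625, a(17)=-1307; answer -1307
Part 4: A3 = -1307; d = 7; remainder = value at the root: 4*(7)^2 + 5*(7)^1 + 3 = (196) + (35) + (3) = 234; answer 234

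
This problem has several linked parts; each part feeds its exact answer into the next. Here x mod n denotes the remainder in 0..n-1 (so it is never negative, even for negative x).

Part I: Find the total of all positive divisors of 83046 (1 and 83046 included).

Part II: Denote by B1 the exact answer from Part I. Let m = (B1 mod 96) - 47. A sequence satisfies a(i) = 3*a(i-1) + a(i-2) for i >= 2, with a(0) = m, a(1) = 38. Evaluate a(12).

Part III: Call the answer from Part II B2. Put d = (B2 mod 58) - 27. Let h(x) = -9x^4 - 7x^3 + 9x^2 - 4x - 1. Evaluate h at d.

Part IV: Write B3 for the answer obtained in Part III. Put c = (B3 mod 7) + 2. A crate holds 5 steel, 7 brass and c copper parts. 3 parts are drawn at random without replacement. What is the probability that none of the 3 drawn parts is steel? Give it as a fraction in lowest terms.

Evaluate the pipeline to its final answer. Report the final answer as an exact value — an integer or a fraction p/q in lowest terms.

143/408

Part I: 83046 = 2 * 3 * 13841; sigma = (1 + 2) * (1 + 3) * (1 + 13841) = 3 * 4 * 13842 = 166104; answer 166104
Part II: B1 = 166104; m = -23; a(2) = 3*(38) + 1*(-23) = 91; iterating: a(2)=91, a(3)=311, a(4)=1024, a(5)=3383, a(6)=11173, a(7)=36902, a(8)=121879, a(9)=402539, a(10)=1329496, a(11)=4391027, a(12)=14502577; answer 14502577
Part III: B2 = 14502577; d = -2; -9*(-2)^4 - 7*(-2)^3 + 9*(-2)^2 - 4*(-2)^1 - 1 = (-144) + (56) + (36) + (8) + (-1) = -45; answer -45
Part IV: B3 = -45; c = 6; total draws C(18,3) = 816; favorable C(13,3) = 286; P = 143/408; answer 143/408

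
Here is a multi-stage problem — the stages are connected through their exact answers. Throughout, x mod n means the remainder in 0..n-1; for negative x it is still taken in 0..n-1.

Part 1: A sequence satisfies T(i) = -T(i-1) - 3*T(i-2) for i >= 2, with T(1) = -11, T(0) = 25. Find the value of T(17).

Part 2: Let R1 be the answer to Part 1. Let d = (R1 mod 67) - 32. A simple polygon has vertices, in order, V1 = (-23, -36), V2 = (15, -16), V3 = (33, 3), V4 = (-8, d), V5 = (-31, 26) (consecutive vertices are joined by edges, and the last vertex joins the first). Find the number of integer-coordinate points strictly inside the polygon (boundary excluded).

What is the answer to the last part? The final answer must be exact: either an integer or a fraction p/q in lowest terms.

1663

Part 1: T(2) = -1*(-11) - 3*(25) = -64; iterating: T(2)=-64, T(3)=97, T(4)=95, T(5)=-386, T(6)=101, T(7)=1057, T(8)=-1360, T(9)=-1811, T(10)=5891, T(11)=-458, T(12)=-17215, T(13)=18589, T(14)=33056, T(15)=-88823, T(16)=-10345, T(17)=276814; answer 276814
Part 2: R1 = 276814; d = 5; cross terms: (-23*-16 - 15*-36)=908, (15*3 - 33*-16)=573, (33*5 - -8*3)=189, (-8*26 - -31*5)=-53, (-31*-36 - -23*26)=1714; twice the area = |3331| = 3331; area = 3331/2; boundary points = 2 + 1 + 1 + 1 + 2 = 7; strictly interior points = area - boundary/2 + 1 = 1663; answer 1663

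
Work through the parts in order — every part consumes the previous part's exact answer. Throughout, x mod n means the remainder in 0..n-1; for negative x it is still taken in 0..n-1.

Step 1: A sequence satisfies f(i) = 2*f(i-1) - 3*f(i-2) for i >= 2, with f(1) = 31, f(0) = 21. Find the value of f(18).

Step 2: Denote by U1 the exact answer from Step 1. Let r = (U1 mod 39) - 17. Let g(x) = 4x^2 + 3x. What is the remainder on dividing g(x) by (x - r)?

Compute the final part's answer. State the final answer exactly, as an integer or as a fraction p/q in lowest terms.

126

Step 1: f(2) = 2*(31) - 3*(21) = -1; iterating: f(2)=-1, f(3)=-95, f(4)=-187, f(5)=-89, f(6)=383, f(7)=1033, f(8)=917, f(9)=-1265, f(10)=-5281, f(11)=-6767, f(12)=2309, f(13)=24919, f(14)=42911, f(15)=11065, f(16)=-106603, f(17)=-246401, f(18)=-172993; answer -172993
Step 2: U1 = -172993; r = -6; remainder = value at the root: 4*(-6)^2 + 3*(-6)^1 = (144) + (-18) = 126; answer 126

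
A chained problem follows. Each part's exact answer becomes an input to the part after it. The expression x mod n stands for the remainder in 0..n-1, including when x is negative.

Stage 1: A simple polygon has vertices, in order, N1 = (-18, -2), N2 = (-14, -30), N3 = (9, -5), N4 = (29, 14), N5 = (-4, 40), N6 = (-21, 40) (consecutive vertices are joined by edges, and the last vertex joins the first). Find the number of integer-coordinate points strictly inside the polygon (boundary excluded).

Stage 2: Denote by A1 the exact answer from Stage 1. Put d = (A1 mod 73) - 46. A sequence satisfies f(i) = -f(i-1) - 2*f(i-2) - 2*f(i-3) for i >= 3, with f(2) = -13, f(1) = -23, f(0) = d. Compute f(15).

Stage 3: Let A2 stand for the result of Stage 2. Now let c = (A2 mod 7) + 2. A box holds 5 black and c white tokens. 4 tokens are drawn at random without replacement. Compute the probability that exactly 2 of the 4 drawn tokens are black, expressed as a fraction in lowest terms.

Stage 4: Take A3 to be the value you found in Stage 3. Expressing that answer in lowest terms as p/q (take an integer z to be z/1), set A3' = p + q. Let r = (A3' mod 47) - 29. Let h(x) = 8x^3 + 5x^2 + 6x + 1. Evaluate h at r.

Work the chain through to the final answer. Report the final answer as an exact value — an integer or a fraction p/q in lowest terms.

Stage 1: cross terms: (-18*-30 - -14*-2)=512, (-14*-5 - 9*-30)=340, (9*14 - 29*-5)=271, (29*40 - -4*14)=1216, (-4*40 - -21*40)=680, (-21*-2 - -18*40)=762; twice the area = |3781| = 3781; area = 3781/2; boundary points = 4 + 1 + 1 + 1 + 17 + 3 = 27; strictly interior points = area - boundary/2 + 1 = 1878; answer 1878
Stage 2: A1 = 1878; d = 7; f(3) = -1*(-13) - 2*(-23) - 2*(7) = 45; iterating: f(3)=45, f(4)=27, f(5)=-91, f(6)=-53, f(7)=181, f(8)=107, f(9)=-363, f(10)=-213, f(11)=725, f(12)=427, f(13)=-1451, f(14)=-853, f(15)=2901; answer 2901
Stage 3: A2 = 2901; c = 5; total draws C(10,4) = 210; favorable C(5,2)*C(5,2) = 100; P = 10/21; answer 10/21
Stage 4: A3 = 10/21; threaded value p + q = 31; r = 2; 8*(2)^3 + 5*(2)^2 + 6*(2)^1 + 1 = (64) + (20) + (12) + (1) = 97; answer 97

97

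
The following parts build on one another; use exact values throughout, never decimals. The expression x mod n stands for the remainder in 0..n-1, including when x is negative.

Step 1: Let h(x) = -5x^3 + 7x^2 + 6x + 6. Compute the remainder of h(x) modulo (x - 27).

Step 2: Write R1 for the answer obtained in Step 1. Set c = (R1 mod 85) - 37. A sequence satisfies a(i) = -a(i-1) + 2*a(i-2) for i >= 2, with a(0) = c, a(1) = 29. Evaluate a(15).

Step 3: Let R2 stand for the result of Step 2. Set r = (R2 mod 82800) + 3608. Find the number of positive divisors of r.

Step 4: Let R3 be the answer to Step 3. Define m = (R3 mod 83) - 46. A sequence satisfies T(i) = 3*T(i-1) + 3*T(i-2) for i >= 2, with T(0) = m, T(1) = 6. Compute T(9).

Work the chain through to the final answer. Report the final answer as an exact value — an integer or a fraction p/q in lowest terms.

Step 1: remainder = value at the root: -5*(27)^3 + 7*(27)^2 + 6*(27)^1 + 6 = (-98415) + (5103) + (162) + (6) = -93144; answer -93144
Step 2: R1 = -93144; c = -21; a(2) = -1*(29) + 2*(-21) = -71; iterating: a(2)=-71, a(3)=129, a(4)=-271, a(5)=529, a(6)=-1071, a(7)=2129, a(8)=-4271, a(9)=8529, a(10)=-17071, a(11)=34129, a(12)=-68271, a(13)=136529, a(14)=-273071, a(15)=546129; answer 546129
Step 3: R2 = 546129; r = 52937; 52937 is prime, so its only divisors are 1 and 52937; count = 2; answer 2
Step 4: R3 = 2; m = -44; T(2) = 3*(6) + 3*(-44) = -114; iterating: T(2)=-114, T(3)=-324, T(4)=-1314, T(5)=-4914, T(6)=-18684, T(7)=-70794, T(8)=-268434, T(9)=-1017684; answer -1017684

-1017684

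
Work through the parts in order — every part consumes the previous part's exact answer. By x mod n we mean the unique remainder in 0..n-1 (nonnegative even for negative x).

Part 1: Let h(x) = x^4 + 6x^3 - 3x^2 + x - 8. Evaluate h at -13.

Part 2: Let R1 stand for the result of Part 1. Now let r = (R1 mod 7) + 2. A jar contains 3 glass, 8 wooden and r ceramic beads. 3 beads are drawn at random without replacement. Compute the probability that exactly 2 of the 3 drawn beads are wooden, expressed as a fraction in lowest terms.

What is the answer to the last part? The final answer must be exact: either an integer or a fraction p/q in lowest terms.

Part 1: 1*(-13)^4 + 6*(-13)^3 - 3*(-13)^2 + 1*(-13)^1 - 8 = (28561) + (-13182) + (-507) + (-13) + (-8) = 14851; answer 14851
Part 2: R1 = 14851; r = 6; total draws C(17,3) = 680; favorable C(8,2)*C(9,1) = 252; P = 63/170; answer 63/170

63/170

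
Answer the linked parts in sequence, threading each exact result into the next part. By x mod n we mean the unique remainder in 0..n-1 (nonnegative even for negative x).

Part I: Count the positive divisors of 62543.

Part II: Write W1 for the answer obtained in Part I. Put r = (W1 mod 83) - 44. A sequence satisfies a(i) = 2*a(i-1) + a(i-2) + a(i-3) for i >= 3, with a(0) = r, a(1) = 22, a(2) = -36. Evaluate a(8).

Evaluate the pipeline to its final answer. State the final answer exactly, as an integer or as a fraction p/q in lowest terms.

Part I: 62543 = 13 * 17 * 283; number of divisors = (1+1) * (1+1) * (1+1) = 8; answer 8
Part II: W1 = 8; r = -36; a(3) = 2*(-36) + 1*(22) + 1*(-36) = -86; iterating: a(3)=-86, a(4)=-186, a(5)=-494, a(6)=-1260, a(7)=-3200, a(8)=-8154; answer -8154

-8154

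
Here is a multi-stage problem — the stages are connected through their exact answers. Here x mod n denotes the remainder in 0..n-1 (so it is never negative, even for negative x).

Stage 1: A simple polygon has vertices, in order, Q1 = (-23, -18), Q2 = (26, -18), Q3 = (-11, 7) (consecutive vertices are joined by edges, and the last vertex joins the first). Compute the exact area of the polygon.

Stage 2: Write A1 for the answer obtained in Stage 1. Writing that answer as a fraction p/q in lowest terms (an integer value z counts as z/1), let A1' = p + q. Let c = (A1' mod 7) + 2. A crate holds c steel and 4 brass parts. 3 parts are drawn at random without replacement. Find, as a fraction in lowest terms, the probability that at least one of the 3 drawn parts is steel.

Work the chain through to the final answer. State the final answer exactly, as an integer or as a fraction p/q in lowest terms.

Stage 1: cross terms: (-23*-18 - 26*-18)=882, (26*7 - -11*-18)=-16, (-11*-18 - -23*7)=359; twice the area = |1225| = 1225; area = 1225/2; answer 1225/2
Stage 2: A1 = 1225/2; threaded value p + q = 1227; c = 4; total draws C(8,3) = 56; complement C(4,3) = 4; favorable 56 - 4 = 52; P = 13/14; answer 13/14

13/14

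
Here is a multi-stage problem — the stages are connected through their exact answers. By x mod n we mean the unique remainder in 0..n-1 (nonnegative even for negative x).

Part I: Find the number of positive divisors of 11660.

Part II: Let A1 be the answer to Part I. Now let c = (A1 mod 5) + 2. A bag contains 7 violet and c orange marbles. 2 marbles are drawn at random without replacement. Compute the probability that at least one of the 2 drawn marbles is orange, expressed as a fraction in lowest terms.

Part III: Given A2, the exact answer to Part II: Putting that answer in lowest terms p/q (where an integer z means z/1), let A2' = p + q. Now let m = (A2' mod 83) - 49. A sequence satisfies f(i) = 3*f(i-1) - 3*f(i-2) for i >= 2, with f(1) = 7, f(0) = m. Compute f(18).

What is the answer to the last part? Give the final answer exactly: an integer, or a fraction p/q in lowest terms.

78732

Part I: 11660 = 2^2 * 5 * 11 * 53; number of divisors = (2+1) * (1+1) * (1+1) * (1+1) = 24; answer 24
Part II: A1 = 24; c = 6; total draws C(13,2) = 78; complement C(7,2) = 21; favorable 78 - 21 = 57; P = 19/26; answer 19/26
Part III: A2 = 19/26; threaded value p + q = 45; m = -4; f(2) = 3*(7) - 3*(-4) = 33; iterating: f(2)=33, f(3)=78, f(4)=135, f(5)=171, f(6)=108, f(7)=-189, f(8)=-891, f(9)=-2106, f(10)=-3645, f(11)=-4617, f(12)=-2916, f(13)=5103, f(14)=24057, f(15)=56862, f(16)=98415, f(17)=124659, f(18)=78732; answer 78732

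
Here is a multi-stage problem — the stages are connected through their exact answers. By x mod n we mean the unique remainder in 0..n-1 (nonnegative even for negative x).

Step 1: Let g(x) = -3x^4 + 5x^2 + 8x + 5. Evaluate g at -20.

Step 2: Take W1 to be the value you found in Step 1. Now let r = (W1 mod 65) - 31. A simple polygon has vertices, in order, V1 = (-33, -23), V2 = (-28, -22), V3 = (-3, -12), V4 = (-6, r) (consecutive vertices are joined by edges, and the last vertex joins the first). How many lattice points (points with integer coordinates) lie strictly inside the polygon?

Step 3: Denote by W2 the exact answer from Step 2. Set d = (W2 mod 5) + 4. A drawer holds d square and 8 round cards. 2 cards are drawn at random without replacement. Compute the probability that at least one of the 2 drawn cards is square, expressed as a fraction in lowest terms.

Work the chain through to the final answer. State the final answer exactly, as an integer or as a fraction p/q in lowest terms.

Step 1: -3*(-20)^4 + 5*(-20)^2 + 8*(-20)^1 + 5 = (-480000) + (2000) + (-160) + (5) = -478155; answer -478155
Step 2: W1 = -478155; r = 19; cross terms: (-33*-22 - -28*-23)=82, (-28*-12 - -3*-22)=270, (-3*19 - -6*-12)=-129, (-6*-23 - -33*19)=765; twice the area = |988| = 988; area = 494; boundary points = 1 + 5 + 1 + 3 = 10; strictly interior points = area - boundary/2 + 1 = 490; answer 490
Step 3: W2 = 490; d = 4; total draws C(12,2) = 66; complement C(8,2) = 28; favorable 66 - 28 = 38; P = 19/33; answer 19/33

19/33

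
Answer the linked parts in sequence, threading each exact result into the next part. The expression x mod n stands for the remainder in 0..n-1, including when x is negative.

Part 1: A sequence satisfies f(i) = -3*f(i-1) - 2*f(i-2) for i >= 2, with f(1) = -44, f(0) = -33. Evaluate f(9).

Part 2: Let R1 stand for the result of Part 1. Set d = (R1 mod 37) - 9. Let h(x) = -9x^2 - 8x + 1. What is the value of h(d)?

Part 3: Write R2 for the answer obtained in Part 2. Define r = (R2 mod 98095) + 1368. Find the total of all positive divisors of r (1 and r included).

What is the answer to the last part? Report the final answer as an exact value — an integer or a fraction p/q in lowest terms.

202320

Part 1: f(2) = -3*(-44) - 2*(-33) = 198; iterating: f(2)=198, f(3)=-506, f(4)=1122, f(5)=-2354, f(6)=4818, f(7)=-9746, f(8)=19602, f(9)=-39314; answer -39314
Part 2: R1 = -39314; d = 8; -9*(8)^2 - 8*(8)^1 + 1 = (-576) + (-64) + (1) = -639; answer -639
Part 3: R2 = -639; r = 98824; 98824 = 2^3 * 11 * 1123; sigma = (1 + 2 + 4 + 8) * (1 + 11) * (1 + 1123) = 15 * 12 * 1124 = 202320; answer 202320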